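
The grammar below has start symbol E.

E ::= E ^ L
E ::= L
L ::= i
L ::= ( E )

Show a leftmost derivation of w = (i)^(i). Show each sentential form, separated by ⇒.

E ⇒ E^L   [E ::= E ^ L]
E^L ⇒ L^L   [E ::= L]
L^L ⇒ (E)^L   [L ::= ( E )]
(E)^L ⇒ (L)^L   [E ::= L]
(L)^L ⇒ (i)^L   [L ::= i]
(i)^L ⇒ (i)^(E)   [L ::= ( E )]
(i)^(E) ⇒ (i)^(L)   [E ::= L]
(i)^(L) ⇒ (i)^(i)   [L ::= i]

E ⇒ E^L ⇒ L^L ⇒ (E)^L ⇒ (L)^L ⇒ (i)^L ⇒ (i)^(E) ⇒ (i)^(L) ⇒ (i)^(i)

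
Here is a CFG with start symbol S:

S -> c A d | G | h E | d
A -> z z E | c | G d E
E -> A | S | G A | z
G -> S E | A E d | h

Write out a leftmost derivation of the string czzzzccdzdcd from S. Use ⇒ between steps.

S ⇒ cAd ⇒ czzEd ⇒ czzGAd ⇒ czzAEdAd ⇒ czzzzEEdAd ⇒ czzzzSEdAd ⇒ czzzzcAdEdAd ⇒ czzzzccdEdAd ⇒ czzzzccdzdAd ⇒ czzzzccdzdcd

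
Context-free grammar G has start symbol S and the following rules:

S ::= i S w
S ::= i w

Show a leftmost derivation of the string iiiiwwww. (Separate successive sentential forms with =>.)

S => iSw   [S ::= i S w]
iSw => iiSww   [S ::= i S w]
iiSww => iiiSwww   [S ::= i S w]
iiiSwww => iiiiwwww   [S ::= i w]

S=>iSw=>iiSww=>iiiSwww=>iiiiwwww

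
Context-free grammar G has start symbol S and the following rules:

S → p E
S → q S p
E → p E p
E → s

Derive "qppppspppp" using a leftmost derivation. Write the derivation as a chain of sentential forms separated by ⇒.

S⇒qSp⇒qpEp⇒qppEpp⇒qpppEppp⇒qppppEpppp⇒qppppspppp

S ⇒ qSp   [S → q S p]
qSp ⇒ qpEp   [S → p E]
qpEp ⇒ qppEpp   [E → p E p]
qppEpp ⇒ qpppEppp   [E → p E p]
qpppEppp ⇒ qppppEpppp   [E → p E p]
qppppEpppp ⇒ qppppspppp   [E → s]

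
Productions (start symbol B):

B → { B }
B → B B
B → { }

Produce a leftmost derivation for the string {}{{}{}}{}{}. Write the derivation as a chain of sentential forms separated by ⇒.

B ⇒ BB   [B → B B]
BB ⇒ {}B   [B → { }]
{}B ⇒ {}BB   [B → B B]
{}BB ⇒ {}BBB   [B → B B]
{}BBB ⇒ {}{B}BB   [B → { B }]
{}{B}BB ⇒ {}{BB}BB   [B → B B]
{}{BB}BB ⇒ {}{{}B}BB   [B → { }]
{}{{}B}BB ⇒ {}{{}{}}BB   [B → { }]
{}{{}{}}BB ⇒ {}{{}{}}{}B   [B → { }]
{}{{}{}}{}B ⇒ {}{{}{}}{}{}   [B → { }]

B ⇒ BB ⇒ {}B ⇒ {}BB ⇒ {}BBB ⇒ {}{B}BB ⇒ {}{BB}BB ⇒ {}{{}B}BB ⇒ {}{{}{}}BB ⇒ {}{{}{}}{}B ⇒ {}{{}{}}{}{}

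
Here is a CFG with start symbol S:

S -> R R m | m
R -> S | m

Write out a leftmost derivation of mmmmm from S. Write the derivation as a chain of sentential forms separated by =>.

S => RRm => mRm => mSm => mRRmm => mmRmm => mmSmm => mmmmm

S => RRm   [S -> R R m]
RRm => mRm   [R -> m]
mRm => mSm   [R -> S]
mSm => mRRmm   [S -> R R m]
mRRmm => mmRmm   [R -> m]
mmRmm => mmSmm   [R -> S]
mmSmm => mmmmm   [S -> m]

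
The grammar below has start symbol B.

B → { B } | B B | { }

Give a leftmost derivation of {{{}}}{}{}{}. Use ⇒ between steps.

B ⇒ BB   [B → B B]
BB ⇒ BBB   [B → B B]
BBB ⇒ BBBB   [B → B B]
BBBB ⇒ {B}BBB   [B → { B }]
{B}BBB ⇒ {{B}}BBB   [B → { B }]
{{B}}BBB ⇒ {{{}}}BBB   [B → { }]
{{{}}}BBB ⇒ {{{}}}{}BB   [B → { }]
{{{}}}{}BB ⇒ {{{}}}{}{}B   [B → { }]
{{{}}}{}{}B ⇒ {{{}}}{}{}{}   [B → { }]

B⇒BB⇒BBB⇒BBBB⇒{B}BBB⇒{{B}}BBB⇒{{{}}}BBB⇒{{{}}}{}BB⇒{{{}}}{}{}B⇒{{{}}}{}{}{}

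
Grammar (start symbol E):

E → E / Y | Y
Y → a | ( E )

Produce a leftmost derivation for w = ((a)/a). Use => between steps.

E=>Y=>(E)=>(E/Y)=>(Y/Y)=>((E)/Y)=>((Y)/Y)=>((a)/Y)=>((a)/a)

E => Y   [E → Y]
Y => (E)   [Y → ( E )]
(E) => (E/Y)   [E → E / Y]
(E/Y) => (Y/Y)   [E → Y]
(Y/Y) => ((E)/Y)   [Y → ( E )]
((E)/Y) => ((Y)/Y)   [E → Y]
((Y)/Y) => ((a)/Y)   [Y → a]
((a)/Y) => ((a)/a)   [Y → a]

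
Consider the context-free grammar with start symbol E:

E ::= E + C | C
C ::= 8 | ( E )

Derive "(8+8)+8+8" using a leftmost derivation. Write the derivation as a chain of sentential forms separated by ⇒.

E ⇒ E+C ⇒ E+C+C ⇒ C+C+C ⇒ (E)+C+C ⇒ (E+C)+C+C ⇒ (C+C)+C+C ⇒ (8+C)+C+C ⇒ (8+8)+C+C ⇒ (8+8)+8+C ⇒ (8+8)+8+8

E ⇒ E+C   [E ::= E + C]
E+C ⇒ E+C+C   [E ::= E + C]
E+C+C ⇒ C+C+C   [E ::= C]
C+C+C ⇒ (E)+C+C   [C ::= ( E )]
(E)+C+C ⇒ (E+C)+C+C   [E ::= E + C]
(E+C)+C+C ⇒ (C+C)+C+C   [E ::= C]
(C+C)+C+C ⇒ (8+C)+C+C   [C ::= 8]
(8+C)+C+C ⇒ (8+8)+C+C   [C ::= 8]
(8+8)+C+C ⇒ (8+8)+8+C   [C ::= 8]
(8+8)+8+C ⇒ (8+8)+8+8   [C ::= 8]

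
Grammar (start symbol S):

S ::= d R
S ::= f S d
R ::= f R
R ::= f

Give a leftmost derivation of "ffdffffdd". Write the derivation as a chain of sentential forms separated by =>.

S => fSd   [S ::= f S d]
fSd => ffSdd   [S ::= f S d]
ffSdd => ffdRdd   [S ::= d R]
ffdRdd => ffdfRdd   [R ::= f R]
ffdfRdd => ffdffRdd   [R ::= f R]
ffdffRdd => ffdfffRdd   [R ::= f R]
ffdfffRdd => ffdffffdd   [R ::= f]

S => fSd => ffSdd => ffdRdd => ffdfRdd => ffdffRdd => ffdfffRdd => ffdffffdd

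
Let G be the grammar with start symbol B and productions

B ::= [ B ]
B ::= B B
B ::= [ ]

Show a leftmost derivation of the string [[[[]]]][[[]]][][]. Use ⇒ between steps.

B ⇒ BB ⇒ [B]B ⇒ [[B]]B ⇒ [[[B]]]B ⇒ [[[[]]]]B ⇒ [[[[]]]]BB ⇒ [[[[]]]]BBB ⇒ [[[[]]]][B]BB ⇒ [[[[]]]][[B]]BB ⇒ [[[[]]]][[[]]]BB ⇒ [[[[]]]][[[]]][]B ⇒ [[[[]]]][[[]]][][]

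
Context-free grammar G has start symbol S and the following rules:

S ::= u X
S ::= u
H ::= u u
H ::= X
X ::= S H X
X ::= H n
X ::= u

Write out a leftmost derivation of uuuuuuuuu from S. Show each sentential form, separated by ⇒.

S ⇒ uX ⇒ uSHX ⇒ uuHX ⇒ uuuuX ⇒ uuuuSHX ⇒ uuuuuXHX ⇒ uuuuuuHX ⇒ uuuuuuuuX ⇒ uuuuuuuuu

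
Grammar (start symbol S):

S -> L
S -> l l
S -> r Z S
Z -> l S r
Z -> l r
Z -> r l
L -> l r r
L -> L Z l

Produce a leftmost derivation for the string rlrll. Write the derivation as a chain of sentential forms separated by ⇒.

S⇒rZS⇒rlrS⇒rlrll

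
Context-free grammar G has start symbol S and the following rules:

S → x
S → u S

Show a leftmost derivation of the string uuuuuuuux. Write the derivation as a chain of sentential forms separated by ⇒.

S ⇒ uS   [S → u S]
uS ⇒ uuS   [S → u S]
uuS ⇒ uuuS   [S → u S]
uuuS ⇒ uuuuS   [S → u S]
uuuuS ⇒ uuuuuS   [S → u S]
uuuuuS ⇒ uuuuuuS   [S → u S]
uuuuuuS ⇒ uuuuuuuS   [S → u S]
uuuuuuuS ⇒ uuuuuuuuS   [S → u S]
uuuuuuuuS ⇒ uuuuuuuux   [S → x]

S ⇒ uS ⇒ uuS ⇒ uuuS ⇒ uuuuS ⇒ uuuuuS ⇒ uuuuuuS ⇒ uuuuuuuS ⇒ uuuuuuuuS ⇒ uuuuuuuux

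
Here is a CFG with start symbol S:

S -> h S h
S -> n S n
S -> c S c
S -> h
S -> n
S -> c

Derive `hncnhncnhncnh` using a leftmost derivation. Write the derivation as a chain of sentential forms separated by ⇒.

S ⇒ hSh ⇒ hnSnh ⇒ hncScnh ⇒ hncnSncnh ⇒ hncnhShncnh ⇒ hncnhnSnhncnh ⇒ hncnhncnhncnh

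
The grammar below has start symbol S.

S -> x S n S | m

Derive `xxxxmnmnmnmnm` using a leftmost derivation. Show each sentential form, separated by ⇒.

S ⇒ xSnS ⇒ xxSnSnS ⇒ xxxSnSnSnS ⇒ xxxxSnSnSnSnS ⇒ xxxxmnSnSnSnS ⇒ xxxxmnmnSnSnS ⇒ xxxxmnmnmnSnS ⇒ xxxxmnmnmnmnS ⇒ xxxxmnmnmnmnm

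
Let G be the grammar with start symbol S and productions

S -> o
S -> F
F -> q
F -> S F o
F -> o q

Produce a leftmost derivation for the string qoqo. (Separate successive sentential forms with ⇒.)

S ⇒ F   [S -> F]
F ⇒ SFo   [F -> S F o]
SFo ⇒ FFo   [S -> F]
FFo ⇒ qFo   [F -> q]
qFo ⇒ qoqo   [F -> o q]

S⇒F⇒SFo⇒FFo⇒qFo⇒qoqo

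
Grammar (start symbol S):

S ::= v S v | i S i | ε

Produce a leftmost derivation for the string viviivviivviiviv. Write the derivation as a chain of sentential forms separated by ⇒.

S⇒vSv⇒viSiv⇒vivSviv⇒viviSiviv⇒viviiSiiviv⇒viviivSviiviv⇒viviivvSvviiviv⇒viviivviSivviiviv⇒viviivviivviiviv

S ⇒ vSv   [S ::= v S v]
vSv ⇒ viSiv   [S ::= i S i]
viSiv ⇒ vivSviv   [S ::= v S v]
vivSviv ⇒ viviSiviv   [S ::= i S i]
viviSiviv ⇒ viviiSiiviv   [S ::= i S i]
viviiSiiviv ⇒ viviivSviiviv   [S ::= v S v]
viviivSviiviv ⇒ viviivvSvviiviv   [S ::= v S v]
viviivvSvviiviv ⇒ viviivviSivviiviv   [S ::= i S i]
viviivviSivviiviv ⇒ viviivviivviiviv   [S ::= ε]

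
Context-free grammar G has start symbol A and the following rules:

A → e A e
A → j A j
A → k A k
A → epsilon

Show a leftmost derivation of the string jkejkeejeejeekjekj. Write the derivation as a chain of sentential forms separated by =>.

A=>jAj=>jkAkj=>jkeAekj=>jkejAjekj=>jkejkAkjekj=>jkejkeAekjekj=>jkejkeeAeekjekj=>jkejkeejAjeekjekj=>jkejkeejeAejeekjekj=>jkejkeejeejeekjekj

A => jAj   [A → j A j]
jAj => jkAkj   [A → k A k]
jkAkj => jkeAekj   [A → e A e]
jkeAekj => jkejAjekj   [A → j A j]
jkejAjekj => jkejkAkjekj   [A → k A k]
jkejkAkjekj => jkejkeAekjekj   [A → e A e]
jkejkeAekjekj => jkejkeeAeekjekj   [A → e A e]
jkejkeeAeekjekj => jkejkeejAjeekjekj   [A → j A j]
jkejkeejAjeekjekj => jkejkeejeAejeekjekj   [A → e A e]
jkejkeejeAejeekjekj => jkejkeejeejeekjekj   [A → epsilon]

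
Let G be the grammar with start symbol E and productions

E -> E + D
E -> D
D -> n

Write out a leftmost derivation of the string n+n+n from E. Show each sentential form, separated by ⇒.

E ⇒ E+D   [E -> E + D]
E+D ⇒ E+D+D   [E -> E + D]
E+D+D ⇒ D+D+D   [E -> D]
D+D+D ⇒ n+D+D   [D -> n]
n+D+D ⇒ n+n+D   [D -> n]
n+n+D ⇒ n+n+n   [D -> n]

E ⇒ E+D ⇒ E+D+D ⇒ D+D+D ⇒ n+D+D ⇒ n+n+D ⇒ n+n+n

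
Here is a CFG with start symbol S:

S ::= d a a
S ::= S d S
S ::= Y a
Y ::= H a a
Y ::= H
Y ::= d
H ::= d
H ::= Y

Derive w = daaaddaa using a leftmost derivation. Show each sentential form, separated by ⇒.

S ⇒ SdS ⇒ YadS ⇒ HaaadS ⇒ YaaadS ⇒ daaadS ⇒ daaaddaa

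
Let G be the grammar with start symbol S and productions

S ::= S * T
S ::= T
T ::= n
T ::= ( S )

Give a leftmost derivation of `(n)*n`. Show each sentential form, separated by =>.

S => S*T => T*T => (S)*T => (T)*T => (n)*T => (n)*n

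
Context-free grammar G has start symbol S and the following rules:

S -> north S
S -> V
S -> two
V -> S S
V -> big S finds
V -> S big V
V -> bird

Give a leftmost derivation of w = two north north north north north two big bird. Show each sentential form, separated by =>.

S => V => S big V => V big V => S S big V => two S big V => two north S big V => two north north S big V => two north north north S big V => two north north north north S big V => two north north north north north S big V => two north north north north north two big V => two north north north north north two big bird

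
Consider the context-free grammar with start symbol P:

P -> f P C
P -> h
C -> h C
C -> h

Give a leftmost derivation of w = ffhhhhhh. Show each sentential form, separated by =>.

P => fPC   [P -> f P C]
fPC => ffPCC   [P -> f P C]
ffPCC => ffhCC   [P -> h]
ffhCC => ffhhC   [C -> h]
ffhhC => ffhhhC   [C -> h C]
ffhhhC => ffhhhhC   [C -> h C]
ffhhhhC => ffhhhhhC   [C -> h C]
ffhhhhhC => ffhhhhhh   [C -> h]

P => fPC => ffPCC => ffhCC => ffhhC => ffhhhC => ffhhhhC => ffhhhhhC => ffhhhhhh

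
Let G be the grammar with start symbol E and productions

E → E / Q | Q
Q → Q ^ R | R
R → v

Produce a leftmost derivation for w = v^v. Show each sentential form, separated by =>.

E => Q   [E → Q]
Q => Q^R   [Q → Q ^ R]
Q^R => R^R   [Q → R]
R^R => v^R   [R → v]
v^R => v^v   [R → v]

E => Q => Q^R => R^R => v^R => v^v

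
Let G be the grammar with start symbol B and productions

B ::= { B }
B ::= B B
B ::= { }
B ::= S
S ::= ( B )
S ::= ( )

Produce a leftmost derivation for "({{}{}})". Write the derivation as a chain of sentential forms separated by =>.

B => S => (B) => ({B}) => ({BB}) => ({{}B}) => ({{}{}})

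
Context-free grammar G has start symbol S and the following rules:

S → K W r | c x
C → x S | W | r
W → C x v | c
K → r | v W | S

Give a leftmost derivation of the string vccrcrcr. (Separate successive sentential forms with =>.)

S=>KWr=>SWr=>KWrWr=>SWrWr=>KWrWrWr=>vWWrWrWr=>vcWrWrWr=>vccrWrWr=>vccrcrWr=>vccrcrcr

S => KWr   [S → K W r]
KWr => SWr   [K → S]
SWr => KWrWr   [S → K W r]
KWrWr => SWrWr   [K → S]
SWrWr => KWrWrWr   [S → K W r]
KWrWrWr => vWWrWrWr   [K → v W]
vWWrWrWr => vcWrWrWr   [W → c]
vcWrWrWr => vccrWrWr   [W → c]
vccrWrWr => vccrcrWr   [W → c]
vccrcrWr => vccrcrcr   [W → c]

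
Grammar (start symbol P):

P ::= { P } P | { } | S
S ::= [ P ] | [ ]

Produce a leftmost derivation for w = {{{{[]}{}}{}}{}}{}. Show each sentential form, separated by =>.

P => {P}P   [P ::= { P } P]
{P}P => {{P}P}P   [P ::= { P } P]
{{P}P}P => {{{P}P}P}P   [P ::= { P } P]
{{{P}P}P}P => {{{{P}P}P}P}P   [P ::= { P } P]
{{{{P}P}P}P}P => {{{{S}P}P}P}P   [P ::= S]
{{{{S}P}P}P}P => {{{{[]}P}P}P}P   [S ::= [ ]]
{{{{[]}P}P}P}P => {{{{[]}{}}P}P}P   [P ::= { }]
{{{{[]}{}}P}P}P => {{{{[]}{}}{}}P}P   [P ::= { }]
{{{{[]}{}}{}}P}P => {{{{[]}{}}{}}{}}P   [P ::= { }]
{{{{[]}{}}{}}{}}P => {{{{[]}{}}{}}{}}{}   [P ::= { }]

P => {P}P => {{P}P}P => {{{P}P}P}P => {{{{P}P}P}P}P => {{{{S}P}P}P}P => {{{{[]}P}P}P}P => {{{{[]}{}}P}P}P => {{{{[]}{}}{}}P}P => {{{{[]}{}}{}}{}}P => {{{{[]}{}}{}}{}}{}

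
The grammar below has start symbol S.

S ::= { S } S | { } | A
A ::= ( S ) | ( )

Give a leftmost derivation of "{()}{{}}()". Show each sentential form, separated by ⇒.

S ⇒ {S}S ⇒ {A}S ⇒ {()}S ⇒ {()}{S}S ⇒ {()}{{}}S ⇒ {()}{{}}A ⇒ {()}{{}}()

S ⇒ {S}S   [S ::= { S } S]
{S}S ⇒ {A}S   [S ::= A]
{A}S ⇒ {()}S   [A ::= ( )]
{()}S ⇒ {()}{S}S   [S ::= { S } S]
{()}{S}S ⇒ {()}{{}}S   [S ::= { }]
{()}{{}}S ⇒ {()}{{}}A   [S ::= A]
{()}{{}}A ⇒ {()}{{}}()   [A ::= ( )]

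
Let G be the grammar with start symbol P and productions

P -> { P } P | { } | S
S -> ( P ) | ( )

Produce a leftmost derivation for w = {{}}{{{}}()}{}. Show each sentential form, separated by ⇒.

P ⇒ {P}P   [P -> { P } P]
{P}P ⇒ {{}}P   [P -> { }]
{{}}P ⇒ {{}}{P}P   [P -> { P } P]
{{}}{P}P ⇒ {{}}{{P}P}P   [P -> { P } P]
{{}}{{P}P}P ⇒ {{}}{{{}}P}P   [P -> { }]
{{}}{{{}}P}P ⇒ {{}}{{{}}S}P   [P -> S]
{{}}{{{}}S}P ⇒ {{}}{{{}}()}P   [S -> ( )]
{{}}{{{}}()}P ⇒ {{}}{{{}}()}{}   [P -> { }]

P ⇒ {P}P ⇒ {{}}P ⇒ {{}}{P}P ⇒ {{}}{{P}P}P ⇒ {{}}{{{}}P}P ⇒ {{}}{{{}}S}P ⇒ {{}}{{{}}()}P ⇒ {{}}{{{}}()}{}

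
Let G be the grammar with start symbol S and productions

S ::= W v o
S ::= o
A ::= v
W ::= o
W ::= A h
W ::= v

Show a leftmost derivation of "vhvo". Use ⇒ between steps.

S ⇒ Wvo ⇒ Ahvo ⇒ vhvo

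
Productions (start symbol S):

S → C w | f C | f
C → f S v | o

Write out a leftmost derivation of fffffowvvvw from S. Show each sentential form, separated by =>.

S=>Cw=>fSvw=>ffCvw=>fffSvvw=>ffffCvvw=>fffffSvvvw=>fffffCwvvvw=>fffffowvvvw

S => Cw   [S → C w]
Cw => fSvw   [C → f S v]
fSvw => ffCvw   [S → f C]
ffCvw => fffSvvw   [C → f S v]
fffSvvw => ffffCvvw   [S → f C]
ffffCvvw => fffffSvvvw   [C → f S v]
fffffSvvvw => fffffCwvvvw   [S → C w]
fffffCwvvvw => fffffowvvvw   [C → o]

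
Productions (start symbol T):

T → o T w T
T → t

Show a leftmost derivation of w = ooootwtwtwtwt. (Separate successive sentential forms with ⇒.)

T⇒oTwT⇒ooTwTwT⇒oooTwTwTwT⇒ooooTwTwTwTwT⇒ooootwTwTwTwT⇒ooootwtwTwTwT⇒ooootwtwtwTwT⇒ooootwtwtwtwT⇒ooootwtwtwtwt

T ⇒ oTwT   [T → o T w T]
oTwT ⇒ ooTwTwT   [T → o T w T]
ooTwTwT ⇒ oooTwTwTwT   [T → o T w T]
oooTwTwTwT ⇒ ooooTwTwTwTwT   [T → o T w T]
ooooTwTwTwTwT ⇒ ooootwTwTwTwT   [T → t]
ooootwTwTwTwT ⇒ ooootwtwTwTwT   [T → t]
ooootwtwTwTwT ⇒ ooootwtwtwTwT   [T → t]
ooootwtwtwTwT ⇒ ooootwtwtwtwT   [T → t]
ooootwtwtwtwT ⇒ ooootwtwtwtwt   [T → t]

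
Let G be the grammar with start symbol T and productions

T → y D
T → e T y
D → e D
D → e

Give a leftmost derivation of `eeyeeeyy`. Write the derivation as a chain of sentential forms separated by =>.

T => eTy   [T → e T y]
eTy => eeTyy   [T → e T y]
eeTyy => eeyDyy   [T → y D]
eeyDyy => eeyeDyy   [D → e D]
eeyeDyy => eeyeeDyy   [D → e D]
eeyeeDyy => eeyeeeyy   [D → e]

T => eTy => eeTyy => eeyDyy => eeyeDyy => eeyeeDyy => eeyeeeyy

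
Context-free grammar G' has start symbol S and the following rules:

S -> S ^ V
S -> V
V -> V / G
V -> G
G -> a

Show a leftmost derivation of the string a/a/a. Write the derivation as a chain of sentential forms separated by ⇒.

S⇒V⇒V/G⇒V/G/G⇒G/G/G⇒a/G/G⇒a/a/G⇒a/a/a

S ⇒ V   [S -> V]
V ⇒ V/G   [V -> V / G]
V/G ⇒ V/G/G   [V -> V / G]
V/G/G ⇒ G/G/G   [V -> G]
G/G/G ⇒ a/G/G   [G -> a]
a/G/G ⇒ a/a/G   [G -> a]
a/a/G ⇒ a/a/a   [G -> a]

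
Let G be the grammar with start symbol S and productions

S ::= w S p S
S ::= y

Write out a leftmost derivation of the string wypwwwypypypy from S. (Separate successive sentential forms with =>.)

S => wSpS   [S ::= w S p S]
wSpS => wypS   [S ::= y]
wypS => wypwSpS   [S ::= w S p S]
wypwSpS => wypwwSpSpS   [S ::= w S p S]
wypwwSpSpS => wypwwwSpSpSpS   [S ::= w S p S]
wypwwwSpSpSpS => wypwwwypSpSpS   [S ::= y]
wypwwwypSpSpS => wypwwwypypSpS   [S ::= y]
wypwwwypypSpS => wypwwwypypypS   [S ::= y]
wypwwwypypypS => wypwwwypypypy   [S ::= y]

S => wSpS => wypS => wypwSpS => wypwwSpSpS => wypwwwSpSpSpS => wypwwwypSpSpS => wypwwwypypSpS => wypwwwypypypS => wypwwwypypypy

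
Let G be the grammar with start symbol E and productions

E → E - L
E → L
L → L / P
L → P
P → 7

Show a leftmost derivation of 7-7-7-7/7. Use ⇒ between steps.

E ⇒ E-L   [E → E - L]
E-L ⇒ E-L-L   [E → E - L]
E-L-L ⇒ E-L-L-L   [E → E - L]
E-L-L-L ⇒ L-L-L-L   [E → L]
L-L-L-L ⇒ P-L-L-L   [L → P]
P-L-L-L ⇒ 7-L-L-L   [P → 7]
7-L-L-L ⇒ 7-P-L-L   [L → P]
7-P-L-L ⇒ 7-7-L-L   [P → 7]
7-7-L-L ⇒ 7-7-P-L   [L → P]
7-7-P-L ⇒ 7-7-7-L   [P → 7]
7-7-7-L ⇒ 7-7-7-L/P   [L → L / P]
7-7-7-L/P ⇒ 7-7-7-P/P   [L → P]
7-7-7-P/P ⇒ 7-7-7-7/P   [P → 7]
7-7-7-7/P ⇒ 7-7-7-7/7   [P → 7]

E ⇒ E-L ⇒ E-L-L ⇒ E-L-L-L ⇒ L-L-L-L ⇒ P-L-L-L ⇒ 7-L-L-L ⇒ 7-P-L-L ⇒ 7-7-L-L ⇒ 7-7-P-L ⇒ 7-7-7-L ⇒ 7-7-7-L/P ⇒ 7-7-7-P/P ⇒ 7-7-7-7/P ⇒ 7-7-7-7/7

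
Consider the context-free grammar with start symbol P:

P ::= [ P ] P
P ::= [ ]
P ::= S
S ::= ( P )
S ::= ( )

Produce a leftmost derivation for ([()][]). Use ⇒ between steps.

P ⇒ S ⇒ (P) ⇒ ([P]P) ⇒ ([S]P) ⇒ ([()]P) ⇒ ([()][])

P ⇒ S   [P ::= S]
S ⇒ (P)   [S ::= ( P )]
(P) ⇒ ([P]P)   [P ::= [ P ] P]
([P]P) ⇒ ([S]P)   [P ::= S]
([S]P) ⇒ ([()]P)   [S ::= ( )]
([()]P) ⇒ ([()][])   [P ::= [ ]]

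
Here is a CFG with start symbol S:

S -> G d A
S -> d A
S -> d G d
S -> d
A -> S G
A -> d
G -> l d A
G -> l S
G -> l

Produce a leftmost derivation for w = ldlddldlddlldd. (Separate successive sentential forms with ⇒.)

S ⇒ GdA ⇒ ldAdA ⇒ ldSGdA ⇒ ldGdAGdA ⇒ ldldAGdA ⇒ ldldSGGdA ⇒ ldlddGdGGdA ⇒ ldlddldGGdA ⇒ ldlddldldAGdA ⇒ ldlddldldSGGdA ⇒ ldlddldlddGGdA ⇒ ldlddldlddlGdA ⇒ ldlddldlddlldA ⇒ ldlddldlddlldd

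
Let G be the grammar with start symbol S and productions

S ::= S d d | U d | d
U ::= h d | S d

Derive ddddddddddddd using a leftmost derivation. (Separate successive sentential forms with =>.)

S => Sdd => Sdddd => Sdddddd => Sdddddddd => Sdddddddddd => Uddddddddddd => Sdddddddddddd => ddddddddddddd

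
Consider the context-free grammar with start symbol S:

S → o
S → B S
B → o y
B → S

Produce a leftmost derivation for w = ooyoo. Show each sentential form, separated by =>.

S => BS   [S → B S]
BS => SS   [B → S]
SS => BSS   [S → B S]
BSS => SSS   [B → S]
SSS => oSS   [S → o]
oSS => oBSS   [S → B S]
oBSS => ooySS   [B → o y]
ooySS => ooyoS   [S → o]
ooyoS => ooyoo   [S → o]

S => BS => SS => BSS => SSS => oSS => oBSS => ooySS => ooyoS => ooyoo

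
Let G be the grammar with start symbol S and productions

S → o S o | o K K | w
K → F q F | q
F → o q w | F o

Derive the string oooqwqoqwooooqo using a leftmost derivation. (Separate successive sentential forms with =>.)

S => oSo   [S → o S o]
oSo => ooKKo   [S → o K K]
ooKKo => ooFqFKo   [K → F q F]
ooFqFKo => oooqwqFKo   [F → o q w]
oooqwqFKo => oooqwqFoKo   [F → F o]
oooqwqFoKo => oooqwqFooKo   [F → F o]
oooqwqFooKo => oooqwqFoooKo   [F → F o]
oooqwqFoooKo => oooqwqFooooKo   [F → F o]
oooqwqFooooKo => oooqwqoqwooooKo   [F → o q w]
oooqwqoqwooooKo => oooqwqoqwooooqo   [K → q]

S=>oSo=>ooKKo=>ooFqFKo=>oooqwqFKo=>oooqwqFoKo=>oooqwqFooKo=>oooqwqFoooKo=>oooqwqFooooKo=>oooqwqoqwooooKo=>oooqwqoqwooooqo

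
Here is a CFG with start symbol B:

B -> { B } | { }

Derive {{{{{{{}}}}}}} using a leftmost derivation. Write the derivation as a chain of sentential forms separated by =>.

B => {B} => {{B}} => {{{B}}} => {{{{B}}}} => {{{{{B}}}}} => {{{{{{B}}}}}} => {{{{{{{}}}}}}}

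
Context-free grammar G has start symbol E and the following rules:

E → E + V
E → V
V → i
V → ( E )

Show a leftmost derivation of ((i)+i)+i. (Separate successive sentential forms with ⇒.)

E ⇒ E+V   [E → E + V]
E+V ⇒ V+V   [E → V]
V+V ⇒ (E)+V   [V → ( E )]
(E)+V ⇒ (E+V)+V   [E → E + V]
(E+V)+V ⇒ (V+V)+V   [E → V]
(V+V)+V ⇒ ((E)+V)+V   [V → ( E )]
((E)+V)+V ⇒ ((V)+V)+V   [E → V]
((V)+V)+V ⇒ ((i)+V)+V   [V → i]
((i)+V)+V ⇒ ((i)+i)+V   [V → i]
((i)+i)+V ⇒ ((i)+i)+i   [V → i]

E ⇒ E+V ⇒ V+V ⇒ (E)+V ⇒ (E+V)+V ⇒ (V+V)+V ⇒ ((E)+V)+V ⇒ ((V)+V)+V ⇒ ((i)+V)+V ⇒ ((i)+i)+V ⇒ ((i)+i)+i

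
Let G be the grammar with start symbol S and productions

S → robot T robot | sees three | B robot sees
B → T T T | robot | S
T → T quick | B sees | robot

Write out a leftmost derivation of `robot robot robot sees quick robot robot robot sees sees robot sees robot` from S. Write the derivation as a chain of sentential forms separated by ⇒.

S ⇒ robot T robot ⇒ robot B sees robot ⇒ robot T T T sees robot ⇒ robot robot T T sees robot ⇒ robot robot B sees T sees robot ⇒ robot robot S sees T sees robot ⇒ robot robot B robot sees sees T sees robot ⇒ robot robot T T T robot sees sees T sees robot ⇒ robot robot T quick T T robot sees sees T sees robot ⇒ robot robot B sees quick T T robot sees sees T sees robot ⇒ robot robot robot sees quick T T robot sees sees T sees robot ⇒ robot robot robot sees quick robot T robot sees sees T sees robot ⇒ robot robot robot sees quick robot robot robot sees sees T sees robot ⇒ robot robot robot sees quick robot robot robot sees sees robot sees robot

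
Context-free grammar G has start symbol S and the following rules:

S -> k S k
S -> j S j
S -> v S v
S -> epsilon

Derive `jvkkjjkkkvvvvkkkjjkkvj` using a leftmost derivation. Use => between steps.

S => jSj => jvSvj => jvkSkvj => jvkkSkkvj => jvkkjSjkkvj => jvkkjjSjjkkvj => jvkkjjkSkjjkkvj => jvkkjjkkSkkjjkkvj => jvkkjjkkkSkkkjjkkvj => jvkkjjkkkvSvkkkjjkkvj => jvkkjjkkkvvSvvkkkjjkkvj => jvkkjjkkkvvvvkkkjjkkvj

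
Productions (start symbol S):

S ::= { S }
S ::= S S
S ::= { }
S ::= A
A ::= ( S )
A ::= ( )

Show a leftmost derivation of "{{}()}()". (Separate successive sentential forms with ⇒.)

S ⇒ SS ⇒ {S}S ⇒ {SS}S ⇒ {{}S}S ⇒ {{}A}S ⇒ {{}()}S ⇒ {{}()}A ⇒ {{}()}()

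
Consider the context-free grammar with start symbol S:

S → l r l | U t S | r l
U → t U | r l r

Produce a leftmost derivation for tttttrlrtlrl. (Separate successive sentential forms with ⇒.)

S ⇒ UtS ⇒ tUtS ⇒ ttUtS ⇒ tttUtS ⇒ ttttUtS ⇒ tttttUtS ⇒ tttttrlrtS ⇒ tttttrlrtlrl

S ⇒ UtS   [S → U t S]
UtS ⇒ tUtS   [U → t U]
tUtS ⇒ ttUtS   [U → t U]
ttUtS ⇒ tttUtS   [U → t U]
tttUtS ⇒ ttttUtS   [U → t U]
ttttUtS ⇒ tttttUtS   [U → t U]
tttttUtS ⇒ tttttrlrtS   [U → r l r]
tttttrlrtS ⇒ tttttrlrtlrl   [S → l r l]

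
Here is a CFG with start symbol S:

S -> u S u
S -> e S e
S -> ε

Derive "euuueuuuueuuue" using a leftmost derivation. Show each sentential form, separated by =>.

S => eSe => euSue => euuSuue => euuuSuuue => euuueSeuuue => euuueuSueuuue => euuueuuSuueuuue => euuueuuuueuuue

S => eSe   [S -> e S e]
eSe => euSue   [S -> u S u]
euSue => euuSuue   [S -> u S u]
euuSuue => euuuSuuue   [S -> u S u]
euuuSuuue => euuueSeuuue   [S -> e S e]
euuueSeuuue => euuueuSueuuue   [S -> u S u]
euuueuSueuuue => euuueuuSuueuuue   [S -> u S u]
euuueuuSuueuuue => euuueuuuueuuue   [S -> ε]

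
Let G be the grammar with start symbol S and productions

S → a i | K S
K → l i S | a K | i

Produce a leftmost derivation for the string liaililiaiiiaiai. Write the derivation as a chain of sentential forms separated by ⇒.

S ⇒ KS ⇒ liSS ⇒ liaiS ⇒ liaiKS ⇒ liailiSS ⇒ liailiKSS ⇒ liaililiSSS ⇒ liaililiaiSS ⇒ liaililiaiKSS ⇒ liaililiaiiSS ⇒ liaililiaiiKSS ⇒ liaililiaiiiSS ⇒ liaililiaiiiaiS ⇒ liaililiaiiiaiai

S ⇒ KS   [S → K S]
KS ⇒ liSS   [K → l i S]
liSS ⇒ liaiS   [S → a i]
liaiS ⇒ liaiKS   [S → K S]
liaiKS ⇒ liailiSS   [K → l i S]
liailiSS ⇒ liailiKSS   [S → K S]
liailiKSS ⇒ liaililiSSS   [K → l i S]
liaililiSSS ⇒ liaililiaiSS   [S → a i]
liaililiaiSS ⇒ liaililiaiKSS   [S → K S]
liaililiaiKSS ⇒ liaililiaiiSS   [K → i]
liaililiaiiSS ⇒ liaililiaiiKSS   [S → K S]
liaililiaiiKSS ⇒ liaililiaiiiSS   [K → i]
liaililiaiiiSS ⇒ liaililiaiiiaiS   [S → a i]
liaililiaiiiaiS ⇒ liaililiaiiiaiai   [S → a i]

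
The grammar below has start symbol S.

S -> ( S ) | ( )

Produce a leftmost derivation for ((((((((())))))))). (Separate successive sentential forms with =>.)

S=>(S)=>((S))=>(((S)))=>((((S))))=>(((((S)))))=>((((((S))))))=>(((((((S)))))))=>((((((((S))))))))=>((((((((()))))))))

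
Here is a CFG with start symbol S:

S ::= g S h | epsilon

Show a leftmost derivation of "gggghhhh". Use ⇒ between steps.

S ⇒ gSh ⇒ ggShh ⇒ gggShhh ⇒ ggggShhhh ⇒ gggghhhh

S ⇒ gSh   [S ::= g S h]
gSh ⇒ ggShh   [S ::= g S h]
ggShh ⇒ gggShhh   [S ::= g S h]
gggShhh ⇒ ggggShhhh   [S ::= g S h]
ggggShhhh ⇒ gggghhhh   [S ::= epsilon]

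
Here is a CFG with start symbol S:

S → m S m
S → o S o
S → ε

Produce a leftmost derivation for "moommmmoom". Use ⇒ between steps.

S ⇒ mSm ⇒ moSom ⇒ mooSoom ⇒ moomSmoom ⇒ moommSmmoom ⇒ moommmmoom

S ⇒ mSm   [S → m S m]
mSm ⇒ moSom   [S → o S o]
moSom ⇒ mooSoom   [S → o S o]
mooSoom ⇒ moomSmoom   [S → m S m]
moomSmoom ⇒ moommSmmoom   [S → m S m]
moommSmmoom ⇒ moommmmoom   [S → ε]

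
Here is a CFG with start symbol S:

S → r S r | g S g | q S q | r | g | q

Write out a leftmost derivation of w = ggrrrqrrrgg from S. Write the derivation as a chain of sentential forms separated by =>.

S => gSg => ggSgg => ggrSrgg => ggrrSrrgg => ggrrrSrrrgg => ggrrrqrrrgg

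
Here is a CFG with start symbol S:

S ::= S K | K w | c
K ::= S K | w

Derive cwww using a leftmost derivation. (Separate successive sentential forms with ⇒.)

S ⇒ Kw ⇒ SKw ⇒ SKKw ⇒ cKKw ⇒ cwKw ⇒ cwww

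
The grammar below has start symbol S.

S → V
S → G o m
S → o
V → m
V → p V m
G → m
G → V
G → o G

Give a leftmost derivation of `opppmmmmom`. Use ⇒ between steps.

S ⇒ Gom ⇒ oGom ⇒ oVom ⇒ opVmom ⇒ oppVmmom ⇒ opppVmmmom ⇒ opppmmmmom

S ⇒ Gom   [S → G o m]
Gom ⇒ oGom   [G → o G]
oGom ⇒ oVom   [G → V]
oVom ⇒ opVmom   [V → p V m]
opVmom ⇒ oppVmmom   [V → p V m]
oppVmmom ⇒ opppVmmmom   [V → p V m]
opppVmmmom ⇒ opppmmmmom   [V → m]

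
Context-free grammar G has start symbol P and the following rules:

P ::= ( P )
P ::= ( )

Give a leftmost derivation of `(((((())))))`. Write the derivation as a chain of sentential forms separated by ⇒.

P ⇒ (P) ⇒ ((P)) ⇒ (((P))) ⇒ ((((P)))) ⇒ (((((P))))) ⇒ (((((())))))

P ⇒ (P)   [P ::= ( P )]
(P) ⇒ ((P))   [P ::= ( P )]
((P)) ⇒ (((P)))   [P ::= ( P )]
(((P))) ⇒ ((((P))))   [P ::= ( P )]
((((P)))) ⇒ (((((P)))))   [P ::= ( P )]
(((((P))))) ⇒ (((((())))))   [P ::= ( )]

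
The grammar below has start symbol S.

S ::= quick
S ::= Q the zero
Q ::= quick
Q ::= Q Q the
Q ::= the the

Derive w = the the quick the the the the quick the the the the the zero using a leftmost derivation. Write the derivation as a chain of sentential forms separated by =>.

S => Q the zero   [S ::= Q the zero]
Q the zero => Q Q the the zero   [Q ::= Q Q the]
Q Q the the zero => Q Q the Q the the zero   [Q ::= Q Q the]
Q Q the Q the the zero => Q Q the Q the Q the the zero   [Q ::= Q Q the]
Q Q the Q the Q the the zero => Q Q the Q the Q the Q the the zero   [Q ::= Q Q the]
Q Q the Q the Q the Q the the zero => the the Q the Q the Q the Q the the zero   [Q ::= the the]
the the Q the Q the Q the Q the the zero => the the quick the Q the Q the Q the the zero   [Q ::= quick]
the the quick the Q the Q the Q the the zero => the the quick the the the the Q the Q the the zero   [Q ::= the the]
the the quick the the the the Q the Q the the zero => the the quick the the the the quick the Q the the zero   [Q ::= quick]
the the quick the the the the quick the Q the the zero => the the quick the the the the quick the the the the the zero   [Q ::= the the]

S => Q the zero => Q Q the the zero => Q Q the Q the the zero => Q Q the Q the Q the the zero => Q Q the Q the Q the Q the the zero => the the Q the Q the Q the Q the the zero => the the quick the Q the Q the Q the the zero => the the quick the the the the Q the Q the the zero => the the quick the the the the quick the Q the the zero => the the quick the the the the quick the the the the the zero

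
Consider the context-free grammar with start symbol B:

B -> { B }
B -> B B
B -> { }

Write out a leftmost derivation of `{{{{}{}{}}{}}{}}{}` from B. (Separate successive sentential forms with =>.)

B => BB   [B -> B B]
BB => {B}B   [B -> { B }]
{B}B => {BB}B   [B -> B B]
{BB}B => {{B}B}B   [B -> { B }]
{{B}B}B => {{BB}B}B   [B -> B B]
{{BB}B}B => {{{B}B}B}B   [B -> { B }]
{{{B}B}B}B => {{{BB}B}B}B   [B -> B B]
{{{BB}B}B}B => {{{{}B}B}B}B   [B -> { }]
{{{{}B}B}B}B => {{{{}BB}B}B}B   [B -> B B]
{{{{}BB}B}B}B => {{{{}{}B}B}B}B   [B -> { }]
{{{{}{}B}B}B}B => {{{{}{}{}}B}B}B   [B -> { }]
{{{{}{}{}}B}B}B => {{{{}{}{}}{}}B}B   [B -> { }]
{{{{}{}{}}{}}B}B => {{{{}{}{}}{}}{}}B   [B -> { }]
{{{{}{}{}}{}}{}}B => {{{{}{}{}}{}}{}}{}   [B -> { }]

B => BB => {B}B => {BB}B => {{B}B}B => {{BB}B}B => {{{B}B}B}B => {{{BB}B}B}B => {{{{}B}B}B}B => {{{{}BB}B}B}B => {{{{}{}B}B}B}B => {{{{}{}{}}B}B}B => {{{{}{}{}}{}}B}B => {{{{}{}{}}{}}{}}B => {{{{}{}{}}{}}{}}{}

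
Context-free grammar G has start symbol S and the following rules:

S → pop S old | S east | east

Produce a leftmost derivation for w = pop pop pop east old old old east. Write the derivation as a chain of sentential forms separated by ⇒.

S ⇒ S east ⇒ pop S old east ⇒ pop pop S old old east ⇒ pop pop pop S old old old east ⇒ pop pop pop east old old old east

S ⇒ S east   [S → S east]
S east ⇒ pop S old east   [S → pop S old]
pop S old east ⇒ pop pop S old old east   [S → pop S old]
pop pop S old old east ⇒ pop pop pop S old old old east   [S → pop S old]
pop pop pop S old old old east ⇒ pop pop pop east old old old east   [S → east]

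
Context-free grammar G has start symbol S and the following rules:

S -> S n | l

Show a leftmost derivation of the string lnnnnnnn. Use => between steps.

S=>Sn=>Snn=>Snnn=>Snnnn=>Snnnnn=>Snnnnnn=>Snnnnnnn=>lnnnnnnn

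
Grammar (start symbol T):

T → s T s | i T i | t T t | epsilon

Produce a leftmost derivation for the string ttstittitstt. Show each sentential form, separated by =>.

T=>tTt=>ttTtt=>ttsTstt=>ttstTtstt=>ttstiTitstt=>ttstitTtitstt=>ttstittitstt

T => tTt   [T → t T t]
tTt => ttTtt   [T → t T t]
ttTtt => ttsTstt   [T → s T s]
ttsTstt => ttstTtstt   [T → t T t]
ttstTtstt => ttstiTitstt   [T → i T i]
ttstiTitstt => ttstitTtitstt   [T → t T t]
ttstitTtitstt => ttstittitstt   [T → epsilon]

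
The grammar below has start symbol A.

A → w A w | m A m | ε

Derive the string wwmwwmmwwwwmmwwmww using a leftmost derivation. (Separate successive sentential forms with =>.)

A => wAw => wwAww => wwmAmww => wwmwAwmww => wwmwwAwwmww => wwmwwmAmwwmww => wwmwwmmAmmwwmww => wwmwwmmwAwmmwwmww => wwmwwmmwwAwwmmwwmww => wwmwwmmwwwwmmwwmww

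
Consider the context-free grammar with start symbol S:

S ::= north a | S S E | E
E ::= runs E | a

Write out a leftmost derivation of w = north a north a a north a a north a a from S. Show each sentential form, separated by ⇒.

S ⇒ S S E ⇒ S S E S E ⇒ S S E S E S E ⇒ north a S E S E S E ⇒ north a north a E S E S E ⇒ north a north a a S E S E ⇒ north a north a a north a E S E ⇒ north a north a a north a a S E ⇒ north a north a a north a a north a E ⇒ north a north a a north a a north a a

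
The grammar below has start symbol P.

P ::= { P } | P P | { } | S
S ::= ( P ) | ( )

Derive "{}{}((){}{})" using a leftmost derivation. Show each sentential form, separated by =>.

P => PP   [P ::= P P]
PP => {}P   [P ::= { }]
{}P => {}PP   [P ::= P P]
{}PP => {}{}P   [P ::= { }]
{}{}P => {}{}S   [P ::= S]
{}{}S => {}{}(P)   [S ::= ( P )]
{}{}(P) => {}{}(PP)   [P ::= P P]
{}{}(PP) => {}{}(SP)   [P ::= S]
{}{}(SP) => {}{}(()P)   [S ::= ( )]
{}{}(()P) => {}{}(()PP)   [P ::= P P]
{}{}(()PP) => {}{}((){}P)   [P ::= { }]
{}{}((){}P) => {}{}((){}{})   [P ::= { }]

P => PP => {}P => {}PP => {}{}P => {}{}S => {}{}(P) => {}{}(PP) => {}{}(SP) => {}{}(()P) => {}{}(()PP) => {}{}((){}P) => {}{}((){}{})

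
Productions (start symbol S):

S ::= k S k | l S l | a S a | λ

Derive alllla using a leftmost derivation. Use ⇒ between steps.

S ⇒ aSa ⇒ alSla ⇒ allSlla ⇒ alllla

S ⇒ aSa   [S ::= a S a]
aSa ⇒ alSla   [S ::= l S l]
alSla ⇒ allSlla   [S ::= l S l]
allSlla ⇒ alllla   [S ::= λ]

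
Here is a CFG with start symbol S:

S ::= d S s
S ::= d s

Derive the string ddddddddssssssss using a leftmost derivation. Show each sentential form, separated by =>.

S => dSs   [S ::= d S s]
dSs => ddSss   [S ::= d S s]
ddSss => dddSsss   [S ::= d S s]
dddSsss => ddddSssss   [S ::= d S s]
ddddSssss => dddddSsssss   [S ::= d S s]
dddddSsssss => ddddddSssssss   [S ::= d S s]
ddddddSssssss => dddddddSsssssss   [S ::= d S s]
dddddddSsssssss => ddddddddssssssss   [S ::= d s]

S=>dSs=>ddSss=>dddSsss=>ddddSssss=>dddddSsssss=>ddddddSssssss=>dddddddSsssssss=>ddddddddssssssss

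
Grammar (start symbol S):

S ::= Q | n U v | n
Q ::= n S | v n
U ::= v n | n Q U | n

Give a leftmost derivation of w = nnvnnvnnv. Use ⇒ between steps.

S ⇒ nUv   [S ::= n U v]
nUv ⇒ nnQUv   [U ::= n Q U]
nnQUv ⇒ nnvnUv   [Q ::= v n]
nnvnUv ⇒ nnvnnQUv   [U ::= n Q U]
nnvnnQUv ⇒ nnvnnvnUv   [Q ::= v n]
nnvnnvnUv ⇒ nnvnnvnnv   [U ::= n]

S ⇒ nUv ⇒ nnQUv ⇒ nnvnUv ⇒ nnvnnQUv ⇒ nnvnnvnUv ⇒ nnvnnvnnv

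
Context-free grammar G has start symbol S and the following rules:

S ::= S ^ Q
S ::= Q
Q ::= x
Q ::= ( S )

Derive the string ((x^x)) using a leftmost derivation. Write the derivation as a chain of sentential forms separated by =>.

S => Q   [S ::= Q]
Q => (S)   [Q ::= ( S )]
(S) => (Q)   [S ::= Q]
(Q) => ((S))   [Q ::= ( S )]
((S)) => ((S^Q))   [S ::= S ^ Q]
((S^Q)) => ((Q^Q))   [S ::= Q]
((Q^Q)) => ((x^Q))   [Q ::= x]
((x^Q)) => ((x^x))   [Q ::= x]

S => Q => (S) => (Q) => ((S)) => ((S^Q)) => ((Q^Q)) => ((x^Q)) => ((x^x))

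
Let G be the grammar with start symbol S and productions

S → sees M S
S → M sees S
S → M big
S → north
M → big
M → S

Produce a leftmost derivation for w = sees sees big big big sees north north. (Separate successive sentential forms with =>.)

S => sees M S => sees S S => sees sees M S S => sees sees big S S => sees sees big M sees S S => sees sees big S sees S S => sees sees big M big sees S S => sees sees big big big sees S S => sees sees big big big sees north S => sees sees big big big sees north north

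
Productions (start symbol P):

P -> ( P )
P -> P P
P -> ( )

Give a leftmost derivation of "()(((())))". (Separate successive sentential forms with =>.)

P => PP   [P -> P P]
PP => ()P   [P -> ( )]
()P => ()(P)   [P -> ( P )]
()(P) => ()((P))   [P -> ( P )]
()((P)) => ()(((P)))   [P -> ( P )]
()(((P))) => ()(((())))   [P -> ( )]

P => PP => ()P => ()(P) => ()((P)) => ()(((P))) => ()(((())))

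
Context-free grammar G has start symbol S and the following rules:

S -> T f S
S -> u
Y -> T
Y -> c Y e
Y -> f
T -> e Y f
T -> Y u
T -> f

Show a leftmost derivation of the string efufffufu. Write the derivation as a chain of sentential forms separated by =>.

S => TfS   [S -> T f S]
TfS => eYffS   [T -> e Y f]
eYffS => eTffS   [Y -> T]
eTffS => eYuffS   [T -> Y u]
eYuffS => efuffS   [Y -> f]
efuffS => efuffTfS   [S -> T f S]
efuffTfS => efuffYufS   [T -> Y u]
efuffYufS => efufffufS   [Y -> f]
efufffufS => efufffufu   [S -> u]

S => TfS => eYffS => eTffS => eYuffS => efuffS => efuffTfS => efuffYufS => efufffufS => efufffufu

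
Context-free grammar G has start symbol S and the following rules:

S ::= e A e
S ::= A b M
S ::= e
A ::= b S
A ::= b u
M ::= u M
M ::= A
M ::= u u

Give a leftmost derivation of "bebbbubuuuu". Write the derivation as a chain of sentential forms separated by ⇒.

S ⇒ AbM   [S ::= A b M]
AbM ⇒ bSbM   [A ::= b S]
bSbM ⇒ bebM   [S ::= e]
bebM ⇒ bebA   [M ::= A]
bebA ⇒ bebbS   [A ::= b S]
bebbS ⇒ bebbAbM   [S ::= A b M]
bebbAbM ⇒ bebbbubM   [A ::= b u]
bebbbubM ⇒ bebbbubuM   [M ::= u M]
bebbbubuM ⇒ bebbbubuuM   [M ::= u M]
bebbbubuuM ⇒ bebbbubuuuu   [M ::= u u]

S⇒AbM⇒bSbM⇒bebM⇒bebA⇒bebbS⇒bebbAbM⇒bebbbubM⇒bebbbubuM⇒bebbbubuuM⇒bebbbubuuuu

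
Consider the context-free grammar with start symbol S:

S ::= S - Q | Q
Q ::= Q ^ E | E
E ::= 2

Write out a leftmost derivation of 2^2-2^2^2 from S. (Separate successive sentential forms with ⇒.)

S ⇒ S-Q ⇒ Q-Q ⇒ Q^E-Q ⇒ E^E-Q ⇒ 2^E-Q ⇒ 2^2-Q ⇒ 2^2-Q^E ⇒ 2^2-Q^E^E ⇒ 2^2-E^E^E ⇒ 2^2-2^E^E ⇒ 2^2-2^2^E ⇒ 2^2-2^2^2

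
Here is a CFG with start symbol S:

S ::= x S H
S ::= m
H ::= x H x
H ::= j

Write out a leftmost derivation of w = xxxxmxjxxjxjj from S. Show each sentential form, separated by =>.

S => xSH => xxSHH => xxxSHHH => xxxxSHHHH => xxxxmHHHH => xxxxmxHxHHH => xxxxmxjxHHH => xxxxmxjxxHxHH => xxxxmxjxxjxHH => xxxxmxjxxjxjH => xxxxmxjxxjxjj

S => xSH   [S ::= x S H]
xSH => xxSHH   [S ::= x S H]
xxSHH => xxxSHHH   [S ::= x S H]
xxxSHHH => xxxxSHHHH   [S ::= x S H]
xxxxSHHHH => xxxxmHHHH   [S ::= m]
xxxxmHHHH => xxxxmxHxHHH   [H ::= x H x]
xxxxmxHxHHH => xxxxmxjxHHH   [H ::= j]
xxxxmxjxHHH => xxxxmxjxxHxHH   [H ::= x H x]
xxxxmxjxxHxHH => xxxxmxjxxjxHH   [H ::= j]
xxxxmxjxxjxHH => xxxxmxjxxjxjH   [H ::= j]
xxxxmxjxxjxjH => xxxxmxjxxjxjj   [H ::= j]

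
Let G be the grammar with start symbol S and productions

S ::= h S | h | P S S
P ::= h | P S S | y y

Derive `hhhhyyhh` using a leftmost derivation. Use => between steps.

S=>hS=>hhS=>hhPSS=>hhhSS=>hhhhS=>hhhhPSS=>hhhhyySS=>hhhhyyhS=>hhhhyyhh

S => hS   [S ::= h S]
hS => hhS   [S ::= h S]
hhS => hhPSS   [S ::= P S S]
hhPSS => hhhSS   [P ::= h]
hhhSS => hhhhS   [S ::= h]
hhhhS => hhhhPSS   [S ::= P S S]
hhhhPSS => hhhhyySS   [P ::= y y]
hhhhyySS => hhhhyyhS   [S ::= h]
hhhhyyhS => hhhhyyhh   [S ::= h]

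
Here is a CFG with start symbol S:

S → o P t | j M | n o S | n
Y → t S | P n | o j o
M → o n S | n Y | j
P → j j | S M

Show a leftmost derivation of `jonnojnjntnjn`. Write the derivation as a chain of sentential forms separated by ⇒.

S ⇒ jM ⇒ jonS ⇒ jonnoS ⇒ jonnojM ⇒ jonnojnY ⇒ jonnojnPn ⇒ jonnojnSMn ⇒ jonnojnjMMn ⇒ jonnojnjnYMn ⇒ jonnojnjntSMn ⇒ jonnojnjntnMn ⇒ jonnojnjntnjn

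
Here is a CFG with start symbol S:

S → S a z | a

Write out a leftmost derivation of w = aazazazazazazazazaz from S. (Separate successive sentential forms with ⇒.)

S ⇒ Saz ⇒ Sazaz ⇒ Sazazaz ⇒ Sazazazaz ⇒ Sazazazazaz ⇒ Sazazazazazaz ⇒ Sazazazazazazaz ⇒ Sazazazazazazazaz ⇒ Sazazazazazazazazaz ⇒ aazazazazazazazazaz

S ⇒ Saz   [S → S a z]
Saz ⇒ Sazaz   [S → S a z]
Sazaz ⇒ Sazazaz   [S → S a z]
Sazazaz ⇒ Sazazazaz   [S → S a z]
Sazazazaz ⇒ Sazazazazaz   [S → S a z]
Sazazazazaz ⇒ Sazazazazazaz   [S → S a z]
Sazazazazazaz ⇒ Sazazazazazazaz   [S → S a z]
Sazazazazazazaz ⇒ Sazazazazazazazaz   [S → S a z]
Sazazazazazazazaz ⇒ Sazazazazazazazazaz   [S → S a z]
Sazazazazazazazazaz ⇒ aazazazazazazazazaz   [S → a]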